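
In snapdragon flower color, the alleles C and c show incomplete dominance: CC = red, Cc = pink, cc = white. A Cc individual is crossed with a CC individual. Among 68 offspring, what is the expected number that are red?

Punnett square for Cc × CC:
Offspring genotypes: 2 CC, 2 Cc
Phenotype counts: 2 red, 2 pink
red: 2 out of 4 → fraction 1/2
Expected count = 1/2 × 68 = 34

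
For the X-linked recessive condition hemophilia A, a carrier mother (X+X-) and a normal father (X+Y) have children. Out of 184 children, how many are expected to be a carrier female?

Cross: X+X- × X+Y
Offspring: 1 X+X+, 1 X+Y, 1 X+X-, 1 X-Y
Probability of a carrier female: 1/4
Expected count = 1/4 × 184 = 46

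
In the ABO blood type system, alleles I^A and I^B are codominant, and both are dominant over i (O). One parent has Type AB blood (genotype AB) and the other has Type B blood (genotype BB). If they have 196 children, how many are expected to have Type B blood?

Cross: AB × BB
Possible offspring genotypes: 2 AB, 2 BB
Blood type counts: 2 Type AB, 2 Type B
Probability of Type B: 2/4 = 1/2
Expected count = 1/2 × 196 = 98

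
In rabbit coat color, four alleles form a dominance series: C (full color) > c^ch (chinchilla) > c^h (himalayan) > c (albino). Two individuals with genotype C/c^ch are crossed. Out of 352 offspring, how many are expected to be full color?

Cross: C/c^ch × C/c^ch
Allele dominance: C > c^ch > c^h > c
Offspring genotypes: 1 C/C, 2 C/c^ch, 1 c^ch/c^ch
Phenotype counts: 3 full color, 1 chinchilla
full color: 3 out of 4 → fraction 3/4
Expected count = 3/4 × 352 = 264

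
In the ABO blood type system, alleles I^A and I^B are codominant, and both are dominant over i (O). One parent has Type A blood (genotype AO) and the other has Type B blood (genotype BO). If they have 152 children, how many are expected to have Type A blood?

Cross: AO × BO
Possible offspring genotypes: 1 AB, 1 AO, 1 BO, 1 OO
Blood type counts: 1 Type AB, 1 Type A, 1 Type B, 1 Type O
Probability of Type A: 1/4
Expected count = 1/4 × 152 = 38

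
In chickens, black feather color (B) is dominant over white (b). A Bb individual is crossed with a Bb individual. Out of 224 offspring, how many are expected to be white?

Punnett square for Bb × Bb:
Offspring genotypes: 1 BB, 2 Bb, 1 bb
black: 3, white: 1
white: 1 out of 4 → fraction 1/4
Expected count = 1/4 × 224 = 56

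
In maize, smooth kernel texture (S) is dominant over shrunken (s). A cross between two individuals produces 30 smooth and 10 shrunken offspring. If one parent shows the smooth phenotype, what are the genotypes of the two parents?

Observed offspring: 30 smooth, 10 shrunken
The observed ratio simplifies to 3:1. Shrunken (ss) offspring appear, so each parent must contribute one s allele. The parent stated to show smooth carries S, so it is Ss. The other parent is then either Ss or ss: Ss × ss would give a 1:1 split, whereas Ss × Ss gives 3:1 — matching the data. So both parents are heterozygous (Ss × Ss).
Parent genotypes: Ss × Ss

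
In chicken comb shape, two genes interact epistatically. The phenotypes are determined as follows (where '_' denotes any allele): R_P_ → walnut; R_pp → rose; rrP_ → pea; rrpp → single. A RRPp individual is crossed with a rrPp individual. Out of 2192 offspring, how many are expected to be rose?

Cross: RRPp × rrPp — consider each gene separately:
R gene: RR × rr → 4 Rr → 4 R_ (out of 4)
P gene: Pp × Pp → 1 PP, 2 Pp, 1 pp → 3 P_ : 1 pp (out of 4)
Genotype classes (out of 4 × 4 = 16): R_P_ = 4×3 = 12; R_pp = 4×1 = 4
Apply the phenotype rules: R_P_ (12) → walnut; R_pp (4) → rose
Phenotype counts (out of 16): 12 walnut, 4 rose
rose: 4 out of 16 → fraction 1/4
Expected count = 1/4 × 2192 = 548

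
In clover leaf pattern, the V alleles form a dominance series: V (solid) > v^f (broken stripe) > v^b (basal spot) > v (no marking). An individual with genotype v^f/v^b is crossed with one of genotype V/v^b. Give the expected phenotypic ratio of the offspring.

Cross: v^f/v^b × V/v^b
Allele dominance: V > v^f > v^b > v
Offspring genotypes: 1 V/v^f, 1 v^f/v^b, 1 V/v^b, 1 v^b/v^b
Phenotype counts: 2 solid, 1 broken stripe, 1 basal spot
Ratio: 2 solid : 1 broken stripe : 1 basal spot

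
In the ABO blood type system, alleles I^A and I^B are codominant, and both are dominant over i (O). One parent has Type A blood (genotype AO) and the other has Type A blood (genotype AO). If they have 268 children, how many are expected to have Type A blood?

Cross: AO × AO
Possible offspring genotypes: 1 AA, 2 AO, 1 OO
Blood type counts: 3 Type A, 1 Type O
Probability of Type A: 3/4
Expected count = 3/4 × 268 = 201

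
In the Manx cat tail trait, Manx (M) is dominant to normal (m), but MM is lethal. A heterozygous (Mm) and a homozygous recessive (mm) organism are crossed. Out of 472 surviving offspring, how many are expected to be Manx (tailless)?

Cross: Mm × mm
Punnett square offspring (before lethality): 2 Mm, 2 mm
No MM offspring are produced in this cross.
Manx (tailless): 2 out of 4 → fraction 1/2
Expected count = 1/2 × 472 = 236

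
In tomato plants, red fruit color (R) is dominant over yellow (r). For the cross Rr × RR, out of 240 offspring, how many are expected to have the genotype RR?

Punnett square for Rr × RR:
Offspring genotypes: 2 RR, 2 Rr
Total offspring: 4
Count with target: 2
Probability: 2/4 = 1/2
Expected count = 1/2 × 240 = 120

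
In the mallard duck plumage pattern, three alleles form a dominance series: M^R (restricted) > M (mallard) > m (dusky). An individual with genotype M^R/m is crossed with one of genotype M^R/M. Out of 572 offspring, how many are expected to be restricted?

Cross: M^R/m × M^R/M
Allele dominance: M^R > M > m
Offspring genotypes: 1 M^R/M^R, 1 M^R/M, 1 M^R/m, 1 M/m
Phenotype counts: 3 restricted, 1 mallard
restricted: 3 out of 4 → fraction 3/4
Expected count = 3/4 × 572 = 429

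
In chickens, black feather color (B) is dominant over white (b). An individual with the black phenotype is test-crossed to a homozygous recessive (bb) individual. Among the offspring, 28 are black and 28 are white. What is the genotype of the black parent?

Test cross: ? × bb
Offspring: 28 black, 28 white — approximately 1:1.
A 1:1 ratio in a test cross indicates the unknown parent is heterozygous (Bb).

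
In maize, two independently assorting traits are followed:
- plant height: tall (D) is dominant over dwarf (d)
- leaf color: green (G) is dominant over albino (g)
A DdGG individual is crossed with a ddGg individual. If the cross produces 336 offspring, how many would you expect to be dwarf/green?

Dihybrid cross DdGG × ddGg — consider each gene separately:
plant height: Dd × dd → 2 Dd, 2 dd → 2 D_ : 2 dd (out of 4)
leaf color: GG × Gg → 2 GG, 2 Gg → 4 G_ (out of 4)
Combine (counts out of 4 × 4 = 16): tall/green (D_G_) = 2×4 = 8; dwarf/green (ddG_) = 2×4 = 8
Phenotype counts (out of 16): 8 tall/green, 8 dwarf/green
dwarf/green: 8 out of 16 → fraction 1/2
Expected count = 1/2 × 336 = 168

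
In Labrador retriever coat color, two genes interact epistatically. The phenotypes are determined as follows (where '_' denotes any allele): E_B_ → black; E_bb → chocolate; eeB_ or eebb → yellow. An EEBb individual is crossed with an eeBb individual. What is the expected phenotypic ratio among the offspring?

Cross: EEBb × eeBb — consider each gene separately:
E gene: EE × ee → 4 Ee → 4 E_ (out of 4)
B gene: Bb × Bb → 1 BB, 2 Bb, 1 bb → 3 B_ : 1 bb (out of 4)
Genotype classes (out of 4 × 4 = 16): E_B_ = 4×3 = 12; E_bb = 4×1 = 4
Apply the phenotype rules: E_B_ (12) → black; E_bb (4) → chocolate
Phenotype counts (out of 16): 12 black, 4 chocolate
Ratio: 3 black : 1 chocolate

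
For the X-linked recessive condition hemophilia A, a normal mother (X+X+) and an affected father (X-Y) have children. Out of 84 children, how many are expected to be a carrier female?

Cross: X+X+ × X-Y
Offspring: 2 X+X-, 2 X+Y
Probability of a carrier female: 2/4 = 1/2
Expected count = 1/2 × 84 = 42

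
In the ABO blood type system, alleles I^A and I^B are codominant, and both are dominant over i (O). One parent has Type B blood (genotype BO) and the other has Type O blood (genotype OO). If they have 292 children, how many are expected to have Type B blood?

Cross: BO × OO
Possible offspring genotypes: 2 BO, 2 OO
Blood type counts: 2 Type B, 2 Type O
Probability of Type B: 2/4 = 1/2
Expected count = 1/2 × 292 = 146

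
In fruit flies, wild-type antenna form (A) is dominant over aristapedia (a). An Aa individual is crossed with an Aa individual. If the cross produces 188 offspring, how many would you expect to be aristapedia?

Punnett square for Aa × Aa:
Offspring genotypes: 1 AA, 2 Aa, 1 aa
wild-type: 3, aristapedia: 1
aristapedia: 1 out of 4 → fraction 1/4
Expected count = 1/4 × 188 = 47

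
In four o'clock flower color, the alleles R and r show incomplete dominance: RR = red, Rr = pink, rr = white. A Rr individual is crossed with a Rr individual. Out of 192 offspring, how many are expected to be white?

Punnett square for Rr × Rr:
Offspring genotypes: 1 RR, 2 Rr, 1 rr
Phenotype counts: 1 red, 2 pink, 1 white
white: 1 out of 4 → fraction 1/4
Expected count = 1/4 × 192 = 48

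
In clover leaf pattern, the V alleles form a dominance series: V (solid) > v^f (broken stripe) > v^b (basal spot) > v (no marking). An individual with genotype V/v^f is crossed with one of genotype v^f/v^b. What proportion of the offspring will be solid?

Cross: V/v^f × v^f/v^b
Allele dominance: V > v^f > v^b > v
Offspring genotypes: 1 V/v^f, 1 V/v^b, 1 v^f/v^f, 1 v^f/v^b
Phenotype counts: 2 solid, 2 broken stripe
solid: 2 out of 4
Probability: 2/4 = 1/2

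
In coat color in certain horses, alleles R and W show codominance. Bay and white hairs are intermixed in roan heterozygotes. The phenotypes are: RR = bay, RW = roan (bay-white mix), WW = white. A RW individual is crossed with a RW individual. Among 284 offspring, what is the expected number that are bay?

Punnett square for RW × RW:
Offspring genotypes: 1 RR, 2 RW, 1 WW
Phenotype counts: 1 bay, 2 roan (bay-white mix), 1 white
bay: 1 out of 4 → fraction 1/4
Expected count = 1/4 × 284 = 71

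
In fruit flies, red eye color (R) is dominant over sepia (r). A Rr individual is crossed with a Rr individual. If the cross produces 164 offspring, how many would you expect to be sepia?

Punnett square for Rr × Rr:
Offspring genotypes: 1 RR, 2 Rr, 1 rr
red: 3, sepia: 1
sepia: 1 out of 4 → fraction 1/4
Expected count = 1/4 × 164 = 41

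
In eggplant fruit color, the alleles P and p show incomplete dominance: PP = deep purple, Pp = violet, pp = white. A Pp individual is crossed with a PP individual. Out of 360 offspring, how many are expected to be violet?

Punnett square for Pp × PP:
Offspring genotypes: 2 PP, 2 Pp
Phenotype counts: 2 deep purple, 2 violet
violet: 2 out of 4 → fraction 1/2
Expected count = 1/2 × 360 = 180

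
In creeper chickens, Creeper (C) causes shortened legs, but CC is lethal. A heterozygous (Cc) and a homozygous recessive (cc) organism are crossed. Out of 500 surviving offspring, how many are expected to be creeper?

Cross: Cc × cc
Punnett square offspring (before lethality): 2 Cc, 2 cc
No CC offspring are produced in this cross.
creeper: 2 out of 4 → fraction 1/2
Expected count = 1/2 × 500 = 250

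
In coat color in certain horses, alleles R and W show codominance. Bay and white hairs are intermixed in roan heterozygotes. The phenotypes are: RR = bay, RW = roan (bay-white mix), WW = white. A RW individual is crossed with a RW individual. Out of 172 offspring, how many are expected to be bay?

Punnett square for RW × RW:
Offspring genotypes: 1 RR, 2 RW, 1 WW
Phenotype counts: 1 bay, 2 roan (bay-white mix), 1 white
bay: 1 out of 4 → fraction 1/4
Expected count = 1/4 × 172 = 43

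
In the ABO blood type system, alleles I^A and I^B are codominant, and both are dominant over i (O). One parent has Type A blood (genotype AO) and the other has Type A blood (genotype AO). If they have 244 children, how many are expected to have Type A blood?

Cross: AO × AO
Possible offspring genotypes: 1 AA, 2 AO, 1 OO
Blood type counts: 3 Type A, 1 Type O
Probability of Type A: 3/4
Expected count = 3/4 × 244 = 183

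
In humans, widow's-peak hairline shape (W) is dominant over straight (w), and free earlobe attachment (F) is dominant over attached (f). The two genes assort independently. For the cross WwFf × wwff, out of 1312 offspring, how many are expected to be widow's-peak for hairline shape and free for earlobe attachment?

Dihybrid cross WwFf × wwff — consider each gene separately:
hairline shape: Ww × ww → 2 Ww, 2 ww → 2 W_ : 2 ww (out of 4)
earlobe attachment: Ff × ff → 2 Ff, 2 ff → 2 F_ : 2 ff (out of 4)
Looking for: widow's-peak (W_) and free (F_)
P(widow's-peak) = 2/4, P(free) = 2/4
P(both) = 2/4 × 2/4 = 4/16 = 1/4
Expected count = 1/4 × 1312 = 328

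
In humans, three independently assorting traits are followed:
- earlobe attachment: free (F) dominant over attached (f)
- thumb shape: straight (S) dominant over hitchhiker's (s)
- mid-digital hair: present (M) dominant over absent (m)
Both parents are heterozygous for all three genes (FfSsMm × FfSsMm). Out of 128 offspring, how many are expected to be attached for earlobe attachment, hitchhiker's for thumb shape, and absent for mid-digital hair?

Trihybrid cross: FfSsMm × FfSsMm
Each trait segregates independently with a 3:1 phenotypic ratio, so each gene contributes 3/4 (dominant) or 1/4 (recessive).
Target: attached (earlobe attachment), hitchhiker's (thumb shape), absent (mid-digital hair)
Probability = product of independent per-trait probabilities
= 1/4 × 1/4 × 1/4 = 1/64
Expected count = 1/64 × 128 = 2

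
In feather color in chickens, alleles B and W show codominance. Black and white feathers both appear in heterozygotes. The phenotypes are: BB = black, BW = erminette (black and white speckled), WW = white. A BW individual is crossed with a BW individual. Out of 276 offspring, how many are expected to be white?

Punnett square for BW × BW:
Offspring genotypes: 1 BB, 2 BW, 1 WW
Phenotype counts: 1 black, 2 erminette (black and white speckled), 1 white
white: 1 out of 4 → fraction 1/4
Expected count = 1/4 × 276 = 69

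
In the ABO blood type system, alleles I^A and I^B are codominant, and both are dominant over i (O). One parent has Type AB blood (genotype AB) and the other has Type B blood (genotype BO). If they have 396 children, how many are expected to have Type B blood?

Cross: AB × BO
Possible offspring genotypes: 1 AB, 1 AO, 1 BB, 1 BO
Blood type counts: 1 Type AB, 1 Type A, 2 Type B
Probability of Type B: 2/4 = 1/2
Expected count = 1/2 × 396 = 198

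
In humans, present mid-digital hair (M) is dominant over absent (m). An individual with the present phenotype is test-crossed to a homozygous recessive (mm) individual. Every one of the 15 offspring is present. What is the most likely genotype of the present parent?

Test cross: ? × mm
All offspring are present.
If the unknown parent were heterozygous (Mm), about half of 15 offspring would be absent; none are. The unknown parent is most likely homozygous dominant (MM).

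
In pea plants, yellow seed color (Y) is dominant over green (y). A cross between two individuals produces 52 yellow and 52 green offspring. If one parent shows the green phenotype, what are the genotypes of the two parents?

Observed offspring: 52 yellow, 52 green
The observed ratio simplifies to 1:1. One parent shows green, so its genotype must be yy. A 1:1 offspring split requires the other parent to be heterozygous (Yy).
Parent genotypes: yy × Yy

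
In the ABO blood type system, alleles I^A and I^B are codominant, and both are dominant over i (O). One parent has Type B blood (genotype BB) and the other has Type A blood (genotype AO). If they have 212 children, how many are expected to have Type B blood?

Cross: BB × AO
Possible offspring genotypes: 2 AB, 2 BO
Blood type counts: 2 Type AB, 2 Type B
Probability of Type B: 2/4 = 1/2
Expected count = 1/2 × 212 = 106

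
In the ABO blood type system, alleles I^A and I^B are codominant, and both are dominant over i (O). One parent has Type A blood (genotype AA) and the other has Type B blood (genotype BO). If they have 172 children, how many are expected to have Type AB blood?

Cross: AA × BO
Possible offspring genotypes: 2 AB, 2 AO
Blood type counts: 2 Type AB, 2 Type A
Probability of Type AB: 2/4 = 1/2
Expected count = 1/2 × 172 = 86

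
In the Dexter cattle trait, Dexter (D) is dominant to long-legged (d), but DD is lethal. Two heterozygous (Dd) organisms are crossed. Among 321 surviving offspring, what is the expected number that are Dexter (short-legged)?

Cross: Dd × Dd
Punnett square offspring (before lethality): 1 DD, 2 Dd, 1 dd
The DD genotype is lethal (embryos die); surviving offspring: 2 Dd, 1 dd
Dexter (short-legged): 2 out of 3 → fraction 2/3
Expected count = 2/3 × 321 = 214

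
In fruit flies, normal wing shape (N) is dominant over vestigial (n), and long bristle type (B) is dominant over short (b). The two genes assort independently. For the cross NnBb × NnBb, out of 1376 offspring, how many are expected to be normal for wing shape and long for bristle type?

Dihybrid cross NnBb × NnBb — consider each gene separately:
wing shape: Nn × Nn → 1 NN, 2 Nn, 1 nn → 3 N_ : 1 nn (out of 4)
bristle type: Bb × Bb → 1 BB, 2 Bb, 1 bb → 3 B_ : 1 bb (out of 4)
Looking for: normal (N_) and long (B_)
P(normal) = 3/4, P(long) = 3/4
P(both) = 3/4 × 3/4 = 9/16
Expected count = 9/16 × 1376 = 774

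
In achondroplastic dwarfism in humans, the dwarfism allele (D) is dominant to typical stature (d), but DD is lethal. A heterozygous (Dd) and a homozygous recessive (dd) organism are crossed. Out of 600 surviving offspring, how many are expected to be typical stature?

Cross: Dd × dd
Punnett square offspring (before lethality): 2 Dd, 2 dd
No DD offspring are produced in this cross.
typical stature: 2 out of 4 → fraction 1/2
Expected count = 1/2 × 600 = 300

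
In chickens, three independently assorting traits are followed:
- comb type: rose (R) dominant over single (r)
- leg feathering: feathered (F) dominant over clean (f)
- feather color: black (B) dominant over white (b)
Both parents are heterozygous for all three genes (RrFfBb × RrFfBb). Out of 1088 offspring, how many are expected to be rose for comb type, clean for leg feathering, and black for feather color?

Trihybrid cross: RrFfBb × RrFfBb
Each trait segregates independently with a 3:1 phenotypic ratio, so each gene contributes 3/4 (dominant) or 1/4 (recessive).
Target: rose (comb type), clean (leg feathering), black (feather color)
Probability = product of independent per-trait probabilities
= 3/4 × 1/4 × 3/4 = 9/64
Expected count = 9/64 × 1088 = 153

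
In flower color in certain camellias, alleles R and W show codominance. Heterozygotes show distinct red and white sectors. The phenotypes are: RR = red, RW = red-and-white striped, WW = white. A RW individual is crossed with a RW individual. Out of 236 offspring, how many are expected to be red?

Punnett square for RW × RW:
Offspring genotypes: 1 RR, 2 RW, 1 WW
Phenotype counts: 1 red, 2 red-and-white striped, 1 white
red: 1 out of 4 → fraction 1/4
Expected count = 1/4 × 236 = 59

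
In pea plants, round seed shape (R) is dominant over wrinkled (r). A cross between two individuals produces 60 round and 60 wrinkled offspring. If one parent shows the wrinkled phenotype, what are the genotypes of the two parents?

Observed offspring: 60 round, 60 wrinkled
The observed ratio simplifies to 1:1. One parent shows wrinkled, so its genotype must be rr. A 1:1 offspring split requires the other parent to be heterozygous (Rr).
Parent genotypes: rr × Rr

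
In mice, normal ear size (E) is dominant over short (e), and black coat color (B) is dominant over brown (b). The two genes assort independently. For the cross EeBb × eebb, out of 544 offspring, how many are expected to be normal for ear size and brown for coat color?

Dihybrid cross EeBb × eebb — consider each gene separately:
ear size: Ee × ee → 2 Ee, 2 ee → 2 E_ : 2 ee (out of 4)
coat color: Bb × bb → 2 Bb, 2 bb → 2 B_ : 2 bb (out of 4)
Looking for: normal (E_) and brown (bb)
P(normal) = 2/4, P(brown) = 2/4
P(both) = 2/4 × 2/4 = 4/16 = 1/4
Expected count = 1/4 × 544 = 136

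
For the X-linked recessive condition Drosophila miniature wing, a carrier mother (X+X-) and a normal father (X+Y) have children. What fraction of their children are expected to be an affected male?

Cross: X+X- × X+Y
Offspring: 1 X+X+, 1 X+Y, 1 X+X-, 1 X-Y
Probability of an affected male: 1/4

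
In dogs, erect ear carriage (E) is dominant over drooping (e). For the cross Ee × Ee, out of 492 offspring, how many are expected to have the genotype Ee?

Punnett square for Ee × Ee:
Offspring genotypes: 1 EE, 2 Ee, 1 ee
Total offspring: 4
Count with target: 2
Probability: 2/4 = 1/2
Expected count = 1/2 × 492 = 246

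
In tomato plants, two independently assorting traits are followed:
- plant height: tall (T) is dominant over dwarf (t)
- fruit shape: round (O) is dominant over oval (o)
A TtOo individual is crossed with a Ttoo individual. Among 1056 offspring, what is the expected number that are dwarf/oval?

Dihybrid cross TtOo × Ttoo — consider each gene separately:
plant height: Tt × Tt → 1 TT, 2 Tt, 1 tt → 3 T_ : 1 tt (out of 4)
fruit shape: Oo × oo → 2 Oo, 2 oo → 2 O_ : 2 oo (out of 4)
Combine (counts out of 4 × 4 = 16): tall/round (T_O_) = 3×2 = 6; tall/oval (T_oo) = 3×2 = 6; dwarf/round (ttO_) = 1×2 = 2; dwarf/oval (ttoo) = 1×2 = 2
Phenotype counts (out of 16): 6 tall/round, 6 tall/oval, 2 dwarf/round, 2 dwarf/oval
dwarf/oval: 2 out of 16 → fraction 1/8
Expected count = 1/8 × 1056 = 132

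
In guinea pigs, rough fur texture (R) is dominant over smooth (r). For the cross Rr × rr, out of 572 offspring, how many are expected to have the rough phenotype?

Punnett square for Rr × rr:
Offspring genotypes: 2 Rr, 2 rr
Total offspring: 4
Count with target: 2
Probability: 2/4 = 1/2
Expected count = 1/2 × 572 = 286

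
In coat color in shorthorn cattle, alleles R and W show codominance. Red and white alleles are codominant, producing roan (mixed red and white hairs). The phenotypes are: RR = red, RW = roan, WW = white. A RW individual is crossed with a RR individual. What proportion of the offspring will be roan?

Punnett square for RW × RR:
Offspring genotypes: 2 RR, 2 RW
Phenotype counts: 2 red, 2 roan
roan: 2 out of 4
Probability: 2/4 = 1/2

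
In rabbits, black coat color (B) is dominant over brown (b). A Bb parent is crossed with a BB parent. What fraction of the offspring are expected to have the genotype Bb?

Punnett square for Bb × BB:
Offspring genotypes: 2 BB, 2 Bb
Total offspring: 4
Count with target: 2
Probability: 2/4 = 1/2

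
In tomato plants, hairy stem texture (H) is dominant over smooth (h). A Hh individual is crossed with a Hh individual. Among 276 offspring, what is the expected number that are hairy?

Punnett square for Hh × Hh:
Offspring genotypes: 1 HH, 2 Hh, 1 hh
hairy: 3, smooth: 1
hairy: 3 out of 4 → fraction 3/4
Expected count = 3/4 × 276 = 207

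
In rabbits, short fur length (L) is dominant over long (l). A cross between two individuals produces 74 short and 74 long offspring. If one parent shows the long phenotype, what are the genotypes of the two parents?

Observed offspring: 74 short, 74 long
The observed ratio simplifies to 1:1. One parent shows long, so its genotype must be ll. A 1:1 offspring split requires the other parent to be heterozygous (Ll).
Parent genotypes: ll × Ll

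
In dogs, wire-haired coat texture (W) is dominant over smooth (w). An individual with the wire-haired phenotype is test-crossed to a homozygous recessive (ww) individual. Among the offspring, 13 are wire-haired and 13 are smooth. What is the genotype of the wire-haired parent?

Test cross: ? × ww
Offspring: 13 wire-haired, 13 smooth — approximately 1:1.
A 1:1 ratio in a test cross indicates the unknown parent is heterozygous (Ww).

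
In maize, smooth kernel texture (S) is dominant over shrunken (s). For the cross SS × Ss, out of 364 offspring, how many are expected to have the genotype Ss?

Punnett square for SS × Ss:
Offspring genotypes: 2 SS, 2 Ss
Total offspring: 4
Count with target: 2
Probability: 2/4 = 1/2
Expected count = 1/2 × 364 = 182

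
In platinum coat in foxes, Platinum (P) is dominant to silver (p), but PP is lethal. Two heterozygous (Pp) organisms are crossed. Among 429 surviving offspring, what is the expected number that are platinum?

Cross: Pp × Pp
Punnett square offspring (before lethality): 1 PP, 2 Pp, 1 pp
The PP genotype is lethal (embryos die); surviving offspring: 2 Pp, 1 pp
platinum: 2 out of 3 → fraction 2/3
Expected count = 2/3 × 429 = 286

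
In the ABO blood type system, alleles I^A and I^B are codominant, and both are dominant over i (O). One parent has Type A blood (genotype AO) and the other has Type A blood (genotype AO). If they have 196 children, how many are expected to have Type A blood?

Cross: AO × AO
Possible offspring genotypes: 1 AA, 2 AO, 1 OO
Blood type counts: 3 Type A, 1 Type O
Probability of Type A: 3/4
Expected count = 3/4 × 196 = 147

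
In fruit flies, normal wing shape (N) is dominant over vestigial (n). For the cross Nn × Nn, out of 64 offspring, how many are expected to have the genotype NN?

Punnett square for Nn × Nn:
Offspring genotypes: 1 NN, 2 Nn, 1 nn
Total offspring: 4
Count with target: 1
Probability: 1/4
Expected count = 1/4 × 64 = 16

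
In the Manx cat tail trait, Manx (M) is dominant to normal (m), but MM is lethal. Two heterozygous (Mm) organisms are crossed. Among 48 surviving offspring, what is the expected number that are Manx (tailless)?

Cross: Mm × Mm
Punnett square offspring (before lethality): 1 MM, 2 Mm, 1 mm
The MM genotype is lethal (embryos die); surviving offspring: 2 Mm, 1 mm
Manx (tailless): 2 out of 3 → fraction 2/3
Expected count = 2/3 × 48 = 32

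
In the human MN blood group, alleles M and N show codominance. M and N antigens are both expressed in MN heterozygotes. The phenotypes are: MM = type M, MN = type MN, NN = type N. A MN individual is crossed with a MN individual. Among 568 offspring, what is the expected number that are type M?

Punnett square for MN × MN:
Offspring genotypes: 1 MM, 2 MN, 1 NN
Phenotype counts: 1 type M, 2 type MN, 1 type N
type M: 1 out of 4 → fraction 1/4
Expected count = 1/4 × 568 = 142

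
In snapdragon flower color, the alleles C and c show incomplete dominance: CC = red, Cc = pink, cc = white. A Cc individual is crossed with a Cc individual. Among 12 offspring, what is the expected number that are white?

Punnett square for Cc × Cc:
Offspring genotypes: 1 CC, 2 Cc, 1 cc
Phenotype counts: 1 red, 2 pink, 1 white
white: 1 out of 4 → fraction 1/4
Expected count = 1/4 × 12 = 3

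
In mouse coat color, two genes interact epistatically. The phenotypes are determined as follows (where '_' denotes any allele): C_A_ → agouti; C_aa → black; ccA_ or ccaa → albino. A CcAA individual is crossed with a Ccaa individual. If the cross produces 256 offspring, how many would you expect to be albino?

Cross: CcAA × Ccaa — consider each gene separately:
C gene: Cc × Cc → 1 CC, 2 Cc, 1 cc → 3 C_ : 1 cc (out of 4)
A gene: AA × aa → 4 Aa → 4 A_ (out of 4)
Genotype classes (out of 4 × 4 = 16): C_A_ = 3×4 = 12; ccA_ = 1×4 = 4
Apply the phenotype rules: C_A_ (12) → agouti; ccA_ (4) → albino
Phenotype counts (out of 16): 12 agouti, 4 albino
albino: 4 out of 16 → fraction 1/4
Expected count = 1/4 × 256 = 64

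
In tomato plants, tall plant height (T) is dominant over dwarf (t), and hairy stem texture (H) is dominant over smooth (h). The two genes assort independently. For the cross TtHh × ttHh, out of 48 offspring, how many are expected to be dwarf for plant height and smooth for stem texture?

Dihybrid cross TtHh × ttHh — consider each gene separately:
plant height: Tt × tt → 2 Tt, 2 tt → 2 T_ : 2 tt (out of 4)
stem texture: Hh × Hh → 1 HH, 2 Hh, 1 hh → 3 H_ : 1 hh (out of 4)
Looking for: dwarf (tt) and smooth (hh)
P(dwarf) = 2/4, P(smooth) = 1/4
P(both) = 2/4 × 1/4 = 2/16 = 1/8
Expected count = 1/8 × 48 = 6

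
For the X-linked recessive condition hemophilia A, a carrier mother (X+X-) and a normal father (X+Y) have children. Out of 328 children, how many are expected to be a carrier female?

Cross: X+X- × X+Y
Offspring: 1 X+X+, 1 X+Y, 1 X+X-, 1 X-Y
Probability of a carrier female: 1/4
Expected count = 1/4 × 328 = 82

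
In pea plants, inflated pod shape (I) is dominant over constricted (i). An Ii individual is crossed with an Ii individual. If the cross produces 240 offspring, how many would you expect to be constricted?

Punnett square for Ii × Ii:
Offspring genotypes: 1 II, 2 Ii, 1 ii
inflated: 3, constricted: 1
constricted: 1 out of 4 → fraction 1/4
Expected count = 1/4 × 240 = 60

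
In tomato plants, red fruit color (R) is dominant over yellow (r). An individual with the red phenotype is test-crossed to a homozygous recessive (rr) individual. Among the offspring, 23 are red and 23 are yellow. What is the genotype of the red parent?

Test cross: ? × rr
Offspring: 23 red, 23 yellow — approximately 1:1.
A 1:1 ratio in a test cross indicates the unknown parent is heterozygous (Rr).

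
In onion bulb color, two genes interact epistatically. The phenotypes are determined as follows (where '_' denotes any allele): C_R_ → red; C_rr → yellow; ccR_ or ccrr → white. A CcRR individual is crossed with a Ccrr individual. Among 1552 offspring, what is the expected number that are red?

Cross: CcRR × Ccrr — consider each gene separately:
C gene: Cc × Cc → 1 CC, 2 Cc, 1 cc → 3 C_ : 1 cc (out of 4)
R gene: RR × rr → 4 Rr → 4 R_ (out of 4)
Genotype classes (out of 4 × 4 = 16): C_R_ = 3×4 = 12; ccR_ = 1×4 = 4
Apply the phenotype rules: C_R_ (12) → red; ccR_ (4) → white
Phenotype counts (out of 16): 12 red, 4 white
red: 12 out of 16 → fraction 3/4
Expected count = 3/4 × 1552 = 1164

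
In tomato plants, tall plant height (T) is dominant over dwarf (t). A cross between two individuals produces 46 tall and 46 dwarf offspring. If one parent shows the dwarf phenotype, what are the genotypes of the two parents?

Observed offspring: 46 tall, 46 dwarf
The observed ratio simplifies to 1:1. One parent shows dwarf, so its genotype must be tt. A 1:1 offspring split requires the other parent to be heterozygous (Tt).
Parent genotypes: tt × Tt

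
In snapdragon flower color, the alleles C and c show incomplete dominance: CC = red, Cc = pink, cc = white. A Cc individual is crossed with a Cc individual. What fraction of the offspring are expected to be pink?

Punnett square for Cc × Cc:
Offspring genotypes: 1 CC, 2 Cc, 1 cc
Phenotype counts: 1 red, 2 pink, 1 white
pink: 2 out of 4
Probability: 2/4 = 1/2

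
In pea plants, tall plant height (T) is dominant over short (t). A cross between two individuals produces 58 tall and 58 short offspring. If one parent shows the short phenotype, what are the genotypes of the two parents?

Observed offspring: 58 tall, 58 short
The observed ratio simplifies to 1:1. One parent shows short, so its genotype must be tt. A 1:1 offspring split requires the other parent to be heterozygous (Tt).
Parent genotypes: tt × Tt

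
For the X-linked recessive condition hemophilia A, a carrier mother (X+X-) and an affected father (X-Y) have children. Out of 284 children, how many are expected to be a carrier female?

Cross: X+X- × X-Y
Offspring: 1 X+X-, 1 X+Y, 1 X-X-, 1 X-Y
Probability of a carrier female: 1/4
Expected count = 1/4 × 284 = 71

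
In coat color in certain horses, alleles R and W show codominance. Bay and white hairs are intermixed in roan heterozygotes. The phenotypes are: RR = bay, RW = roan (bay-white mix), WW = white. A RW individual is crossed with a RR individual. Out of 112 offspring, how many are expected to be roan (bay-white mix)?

Punnett square for RW × RR:
Offspring genotypes: 2 RR, 2 RW
Phenotype counts: 2 bay, 2 roan (bay-white mix)
roan (bay-white mix): 2 out of 4 → fraction 1/2
Expected count = 1/2 × 112 = 56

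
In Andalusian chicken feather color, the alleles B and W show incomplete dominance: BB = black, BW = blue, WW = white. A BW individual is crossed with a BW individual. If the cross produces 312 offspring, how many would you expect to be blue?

Punnett square for BW × BW:
Offspring genotypes: 1 BB, 2 BW, 1 WW
Phenotype counts: 1 black, 2 blue, 1 white
blue: 2 out of 4 → fraction 1/2
Expected count = 1/2 × 312 = 156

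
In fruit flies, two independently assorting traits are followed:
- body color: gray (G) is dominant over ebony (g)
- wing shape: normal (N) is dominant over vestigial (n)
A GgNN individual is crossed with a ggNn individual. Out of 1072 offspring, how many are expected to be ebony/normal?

Dihybrid cross GgNN × ggNn — consider each gene separately:
body color: Gg × gg → 2 Gg, 2 gg → 2 G_ : 2 gg (out of 4)
wing shape: NN × Nn → 2 NN, 2 Nn → 4 N_ (out of 4)
Combine (counts out of 4 × 4 = 16): gray/normal (G_N_) = 2×4 = 8; ebony/normal (ggN_) = 2×4 = 8
Phenotype counts (out of 16): 8 gray/normal, 8 ebony/normal
ebony/normal: 8 out of 16 → fraction 1/2
Expected count = 1/2 × 1072 = 536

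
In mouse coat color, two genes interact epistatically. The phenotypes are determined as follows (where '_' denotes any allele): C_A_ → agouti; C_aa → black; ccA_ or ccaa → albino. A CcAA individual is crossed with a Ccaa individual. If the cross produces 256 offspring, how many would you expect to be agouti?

Cross: CcAA × Ccaa — consider each gene separately:
C gene: Cc × Cc → 1 CC, 2 Cc, 1 cc → 3 C_ : 1 cc (out of 4)
A gene: AA × aa → 4 Aa → 4 A_ (out of 4)
Genotype classes (out of 4 × 4 = 16): C_A_ = 3×4 = 12; ccA_ = 1×4 = 4
Apply the phenotype rules: C_A_ (12) → agouti; ccA_ (4) → albino
Phenotype counts (out of 16): 12 agouti, 4 albino
agouti: 12 out of 16 → fraction 3/4
Expected count = 3/4 × 256 = 192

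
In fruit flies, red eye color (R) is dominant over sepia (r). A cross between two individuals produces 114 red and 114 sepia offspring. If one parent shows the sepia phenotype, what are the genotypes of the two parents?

Observed offspring: 114 red, 114 sepia
The observed ratio simplifies to 1:1. One parent shows sepia, so its genotype must be rr. A 1:1 offspring split requires the other parent to be heterozygous (Rr).
Parent genotypes: rr × Rr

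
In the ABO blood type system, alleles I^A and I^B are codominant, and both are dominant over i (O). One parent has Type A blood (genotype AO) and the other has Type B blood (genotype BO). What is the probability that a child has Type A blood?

Cross: AO × BO
Possible offspring genotypes: 1 AB, 1 AO, 1 BO, 1 OO
Blood type counts: 1 Type AB, 1 Type A, 1 Type B, 1 Type O
Probability of Type A: 1/4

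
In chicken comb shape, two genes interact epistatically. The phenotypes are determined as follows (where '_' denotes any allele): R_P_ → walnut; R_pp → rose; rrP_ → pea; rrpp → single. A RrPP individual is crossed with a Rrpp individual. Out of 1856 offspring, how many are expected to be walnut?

Cross: RrPP × Rrpp — consider each gene separately:
R gene: Rr × Rr → 1 RR, 2 Rr, 1 rr → 3 R_ : 1 rr (out of 4)
P gene: PP × pp → 4 Pp → 4 P_ (out of 4)
Genotype classes (out of 4 × 4 = 16): R_P_ = 3×4 = 12; rrP_ = 1×4 = 4
Apply the phenotype rules: R_P_ (12) → walnut; rrP_ (4) → pea
Phenotype counts (out of 16): 12 walnut, 4 pea
walnut: 12 out of 16 → fraction 3/4
Expected count = 3/4 × 1856 = 1392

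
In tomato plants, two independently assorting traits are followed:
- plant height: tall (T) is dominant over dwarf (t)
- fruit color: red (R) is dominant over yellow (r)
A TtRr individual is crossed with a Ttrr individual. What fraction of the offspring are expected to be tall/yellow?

Dihybrid cross TtRr × Ttrr — consider each gene separately:
plant height: Tt × Tt → 1 TT, 2 Tt, 1 tt → 3 T_ : 1 tt (out of 4)
fruit color: Rr × rr → 2 Rr, 2 rr → 2 R_ : 2 rr (out of 4)
Combine (counts out of 4 × 4 = 16): tall/red (T_R_) = 3×2 = 6; tall/yellow (T_rr) = 3×2 = 6; dwarf/red (ttR_) = 1×2 = 2; dwarf/yellow (ttrr) = 1×2 = 2
Phenotype counts (out of 16): 6 tall/red, 6 tall/yellow, 2 dwarf/red, 2 dwarf/yellow
tall/yellow: 6 out of 16
Probability: 6/16 = 3/8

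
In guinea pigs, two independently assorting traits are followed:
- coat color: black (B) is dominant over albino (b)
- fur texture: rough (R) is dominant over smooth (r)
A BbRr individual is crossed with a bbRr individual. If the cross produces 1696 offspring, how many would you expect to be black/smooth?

Dihybrid cross BbRr × bbRr — consider each gene separately:
coat color: Bb × bb → 2 Bb, 2 bb → 2 B_ : 2 bb (out of 4)
fur texture: Rr × Rr → 1 RR, 2 Rr, 1 rr → 3 R_ : 1 rr (out of 4)
Combine (counts out of 4 × 4 = 16): black/rough (B_R_) = 2×3 = 6; black/smooth (B_rr) = 2×1 = 2; albino/rough (bbR_) = 2×3 = 6; albino/smooth (bbrr) = 2×1 = 2
Phenotype counts (out of 16): 6 black/rough, 2 black/smooth, 6 albino/rough, 2 albino/smooth
black/smooth: 2 out of 16 → fraction 1/8
Expected count = 1/8 × 1696 = 212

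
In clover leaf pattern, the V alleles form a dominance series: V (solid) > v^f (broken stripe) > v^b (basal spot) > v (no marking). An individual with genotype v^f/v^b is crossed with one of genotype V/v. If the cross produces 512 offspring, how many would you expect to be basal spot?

Cross: v^f/v^b × V/v
Allele dominance: V > v^f > v^b > v
Offspring genotypes: 1 V/v^f, 1 v^f/v, 1 V/v^b, 1 v^b/v
Phenotype counts: 2 solid, 1 broken stripe, 1 basal spot
basal spot: 1 out of 4 → fraction 1/4
Expected count = 1/4 × 512 = 128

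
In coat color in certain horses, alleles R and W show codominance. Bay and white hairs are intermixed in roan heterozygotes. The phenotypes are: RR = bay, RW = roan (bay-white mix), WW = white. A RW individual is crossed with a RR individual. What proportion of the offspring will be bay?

Punnett square for RW × RR:
Offspring genotypes: 2 RR, 2 RW
Phenotype counts: 2 bay, 2 roan (bay-white mix)
bay: 2 out of 4
Probability: 2/4 = 1/2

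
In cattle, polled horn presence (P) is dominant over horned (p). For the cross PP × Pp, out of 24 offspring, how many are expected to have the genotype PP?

Punnett square for PP × Pp:
Offspring genotypes: 2 PP, 2 Pp
Total offspring: 4
Count with target: 2
Probability: 2/4 = 1/2
Expected count = 1/2 × 24 = 12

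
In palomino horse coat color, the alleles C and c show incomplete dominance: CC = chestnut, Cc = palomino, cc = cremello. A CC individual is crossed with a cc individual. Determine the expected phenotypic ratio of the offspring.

Punnett square for CC × cc:
Offspring genotypes: 4 Cc
Phenotype counts: 4 palomino
Ratio: all palomino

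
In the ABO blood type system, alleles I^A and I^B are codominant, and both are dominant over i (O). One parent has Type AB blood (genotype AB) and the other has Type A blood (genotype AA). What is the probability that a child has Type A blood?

Cross: AB × AA
Possible offspring genotypes: 2 AA, 2 AB
Blood type counts: 2 Type A, 2 Type AB
Probability of Type A: 2/4 = 1/2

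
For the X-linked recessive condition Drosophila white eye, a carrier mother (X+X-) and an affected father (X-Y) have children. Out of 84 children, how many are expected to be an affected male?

Cross: X+X- × X-Y
Offspring: 1 X+X-, 1 X+Y, 1 X-X-, 1 X-Y
Probability of an affected male: 1/4
Expected count = 1/4 × 84 = 21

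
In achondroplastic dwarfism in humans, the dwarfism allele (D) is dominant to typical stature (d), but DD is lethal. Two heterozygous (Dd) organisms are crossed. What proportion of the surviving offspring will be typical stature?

Cross: Dd × Dd
Punnett square offspring (before lethality): 1 DD, 2 Dd, 1 dd
The DD genotype is lethal (embryos die); surviving offspring: 2 Dd, 1 dd
typical stature: 1 out of 3
Probability: 1/3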